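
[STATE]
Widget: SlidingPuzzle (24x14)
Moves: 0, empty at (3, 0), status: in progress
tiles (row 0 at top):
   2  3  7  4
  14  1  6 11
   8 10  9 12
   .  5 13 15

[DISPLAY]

┌────┬────┬────┬────┐   
│  2 │  3 │  7 │  4 │   
├────┼────┼────┼────┤   
│ 14 │  1 │  6 │ 11 │   
├────┼────┼────┼────┤   
│  8 │ 10 │  9 │ 12 │   
├────┼────┼────┼────┤   
│    │  5 │ 13 │ 15 │   
└────┴────┴────┴────┘   
Moves: 0                
                        
                        
                        
                        


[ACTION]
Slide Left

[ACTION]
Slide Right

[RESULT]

┌────┬────┬────┬────┐   
│  2 │  3 │  7 │  4 │   
├────┼────┼────┼────┤   
│ 14 │  1 │  6 │ 11 │   
├────┼────┼────┼────┤   
│  8 │ 10 │  9 │ 12 │   
├────┼────┼────┼────┤   
│    │  5 │ 13 │ 15 │   
└────┴────┴────┴────┘   
Moves: 2                
                        
                        
                        
                        


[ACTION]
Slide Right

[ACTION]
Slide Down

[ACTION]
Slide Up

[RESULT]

┌────┬────┬────┬────┐   
│  2 │  3 │  7 │  4 │   
├────┼────┼────┼────┤   
│ 14 │  1 │  6 │ 11 │   
├────┼────┼────┼────┤   
│  8 │ 10 │  9 │ 12 │   
├────┼────┼────┼────┤   
│    │  5 │ 13 │ 15 │   
└────┴────┴────┴────┘   
Moves: 4                
                        
                        
                        
                        


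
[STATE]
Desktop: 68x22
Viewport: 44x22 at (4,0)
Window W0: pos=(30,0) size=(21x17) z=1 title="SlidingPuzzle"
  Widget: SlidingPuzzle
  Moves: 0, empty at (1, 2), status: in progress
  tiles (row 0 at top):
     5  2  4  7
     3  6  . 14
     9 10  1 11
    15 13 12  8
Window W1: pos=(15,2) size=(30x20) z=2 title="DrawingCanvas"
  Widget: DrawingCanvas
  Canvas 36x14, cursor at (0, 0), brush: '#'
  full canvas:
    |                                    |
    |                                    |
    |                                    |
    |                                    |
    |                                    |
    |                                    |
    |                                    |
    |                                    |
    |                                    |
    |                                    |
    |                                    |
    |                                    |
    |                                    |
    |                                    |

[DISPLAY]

                          ┏━━━━━━━━━━━━━━━━━
                          ┃ SlidingPuzzle   
           ┏━━━━━━━━━━━━━━━━━━━━━━━━━━━━┓───
           ┃ DrawingCanvas              ┃─┬─
           ┠────────────────────────────┨ │ 
           ┃+                           ┃─┼─
           ┃                            ┃ │ 
           ┃                            ┃─┼─
           ┃                            ┃ │ 
           ┃                            ┃─┼─
           ┃                            ┃ │ 
           ┃                            ┃─┴─
           ┃                            ┃   
           ┃                            ┃   
           ┃                            ┃   
           ┃                            ┃   
           ┃                            ┃━━━
           ┃                            ┃   
           ┃                            ┃   
           ┃                            ┃   
           ┃                            ┃   
           ┗━━━━━━━━━━━━━━━━━━━━━━━━━━━━┛   


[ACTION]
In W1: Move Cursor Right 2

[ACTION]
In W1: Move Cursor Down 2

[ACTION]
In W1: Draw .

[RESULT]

                          ┏━━━━━━━━━━━━━━━━━
                          ┃ SlidingPuzzle   
           ┏━━━━━━━━━━━━━━━━━━━━━━━━━━━━┓───
           ┃ DrawingCanvas              ┃─┬─
           ┠────────────────────────────┨ │ 
           ┃                            ┃─┼─
           ┃                            ┃ │ 
           ┃  .                         ┃─┼─
           ┃                            ┃ │ 
           ┃                            ┃─┼─
           ┃                            ┃ │ 
           ┃                            ┃─┴─
           ┃                            ┃   
           ┃                            ┃   
           ┃                            ┃   
           ┃                            ┃   
           ┃                            ┃━━━
           ┃                            ┃   
           ┃                            ┃   
           ┃                            ┃   
           ┃                            ┃   
           ┗━━━━━━━━━━━━━━━━━━━━━━━━━━━━┛   


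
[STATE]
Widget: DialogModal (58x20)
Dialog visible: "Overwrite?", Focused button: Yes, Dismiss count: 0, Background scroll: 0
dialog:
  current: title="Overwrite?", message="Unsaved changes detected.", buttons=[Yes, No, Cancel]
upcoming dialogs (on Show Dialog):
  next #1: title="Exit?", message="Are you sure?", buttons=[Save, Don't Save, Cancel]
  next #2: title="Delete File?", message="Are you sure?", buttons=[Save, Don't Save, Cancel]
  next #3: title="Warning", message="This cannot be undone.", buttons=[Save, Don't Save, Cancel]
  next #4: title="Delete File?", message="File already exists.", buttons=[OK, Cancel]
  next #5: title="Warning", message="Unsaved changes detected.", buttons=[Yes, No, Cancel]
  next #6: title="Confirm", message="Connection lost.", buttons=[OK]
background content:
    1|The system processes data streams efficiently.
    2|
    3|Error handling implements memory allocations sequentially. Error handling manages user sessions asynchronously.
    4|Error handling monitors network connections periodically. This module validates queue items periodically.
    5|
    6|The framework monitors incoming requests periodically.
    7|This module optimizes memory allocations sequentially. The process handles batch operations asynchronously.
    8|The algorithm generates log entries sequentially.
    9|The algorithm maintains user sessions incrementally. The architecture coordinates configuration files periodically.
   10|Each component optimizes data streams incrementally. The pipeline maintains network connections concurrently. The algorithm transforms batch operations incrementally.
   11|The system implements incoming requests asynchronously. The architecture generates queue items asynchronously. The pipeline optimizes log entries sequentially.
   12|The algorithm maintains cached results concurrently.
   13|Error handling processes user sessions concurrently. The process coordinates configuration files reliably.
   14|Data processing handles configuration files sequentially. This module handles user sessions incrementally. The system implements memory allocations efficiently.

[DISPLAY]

The system processes data streams efficiently.            
                                                          
Error handling implements memory allocations sequentially.
Error handling monitors network connections periodically. 
                                                          
The framework monitors incoming requests periodically.    
This module optimizes memory allocations sequentially. The
The algorithm ┌───────────────────────────┐ially.         
The algorithm │         Overwrite?        │mentally. The a
Each component│ Unsaved changes detected. │mentally. The p
The system imp│    [Yes]  No   Cancel     │nchronously. Th
The algorithm └───────────────────────────┘urrently.      
Error handling processes user sessions concurrently. The p
Data processing handles configuration files sequentially. 
                                                          
                                                          
                                                          
                                                          
                                                          
                                                          


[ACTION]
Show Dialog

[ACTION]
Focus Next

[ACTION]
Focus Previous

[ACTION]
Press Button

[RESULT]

The system processes data streams efficiently.            
                                                          
Error handling implements memory allocations sequentially.
Error handling monitors network connections periodically. 
                                                          
The framework monitors incoming requests periodically.    
This module optimizes memory allocations sequentially. The
The algorithm generates log entries sequentially.         
The algorithm maintains user sessions incrementally. The a
Each component optimizes data streams incrementally. The p
The system implements incoming requests asynchronously. Th
The algorithm maintains cached results concurrently.      
Error handling processes user sessions concurrently. The p
Data processing handles configuration files sequentially. 
                                                          
                                                          
                                                          
                                                          
                                                          
                                                          


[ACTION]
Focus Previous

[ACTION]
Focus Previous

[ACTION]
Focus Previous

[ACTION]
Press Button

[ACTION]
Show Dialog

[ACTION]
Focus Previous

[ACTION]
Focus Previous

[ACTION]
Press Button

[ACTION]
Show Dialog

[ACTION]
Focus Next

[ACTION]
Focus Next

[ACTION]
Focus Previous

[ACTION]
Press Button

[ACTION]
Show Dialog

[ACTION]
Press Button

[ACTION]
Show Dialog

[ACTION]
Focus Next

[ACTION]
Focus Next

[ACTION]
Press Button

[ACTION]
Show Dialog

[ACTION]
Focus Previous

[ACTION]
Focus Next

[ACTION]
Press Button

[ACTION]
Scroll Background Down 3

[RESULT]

Error handling monitors network connections periodically. 
                                                          
The framework monitors incoming requests periodically.    
This module optimizes memory allocations sequentially. The
The algorithm generates log entries sequentially.         
The algorithm maintains user sessions incrementally. The a
Each component optimizes data streams incrementally. The p
The system implements incoming requests asynchronously. Th
The algorithm maintains cached results concurrently.      
Error handling processes user sessions concurrently. The p
Data processing handles configuration files sequentially. 
                                                          
                                                          
                                                          
                                                          
                                                          
                                                          
                                                          
                                                          
                                                          


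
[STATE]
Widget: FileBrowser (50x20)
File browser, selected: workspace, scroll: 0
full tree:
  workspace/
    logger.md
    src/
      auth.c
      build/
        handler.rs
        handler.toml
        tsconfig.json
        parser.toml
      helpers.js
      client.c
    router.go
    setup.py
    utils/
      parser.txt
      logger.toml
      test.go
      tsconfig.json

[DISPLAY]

> [-] workspace/                                  
    logger.md                                     
    [+] src/                                      
    router.go                                     
    setup.py                                      
    [+] utils/                                    
                                                  
                                                  
                                                  
                                                  
                                                  
                                                  
                                                  
                                                  
                                                  
                                                  
                                                  
                                                  
                                                  
                                                  


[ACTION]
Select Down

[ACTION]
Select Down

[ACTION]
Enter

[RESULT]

  [-] workspace/                                  
    logger.md                                     
  > [-] src/                                      
      auth.c                                      
      [+] build/                                  
      helpers.js                                  
      client.c                                    
    router.go                                     
    setup.py                                      
    [+] utils/                                    
                                                  
                                                  
                                                  
                                                  
                                                  
                                                  
                                                  
                                                  
                                                  
                                                  


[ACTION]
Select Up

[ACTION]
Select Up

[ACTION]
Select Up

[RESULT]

> [-] workspace/                                  
    logger.md                                     
    [-] src/                                      
      auth.c                                      
      [+] build/                                  
      helpers.js                                  
      client.c                                    
    router.go                                     
    setup.py                                      
    [+] utils/                                    
                                                  
                                                  
                                                  
                                                  
                                                  
                                                  
                                                  
                                                  
                                                  
                                                  


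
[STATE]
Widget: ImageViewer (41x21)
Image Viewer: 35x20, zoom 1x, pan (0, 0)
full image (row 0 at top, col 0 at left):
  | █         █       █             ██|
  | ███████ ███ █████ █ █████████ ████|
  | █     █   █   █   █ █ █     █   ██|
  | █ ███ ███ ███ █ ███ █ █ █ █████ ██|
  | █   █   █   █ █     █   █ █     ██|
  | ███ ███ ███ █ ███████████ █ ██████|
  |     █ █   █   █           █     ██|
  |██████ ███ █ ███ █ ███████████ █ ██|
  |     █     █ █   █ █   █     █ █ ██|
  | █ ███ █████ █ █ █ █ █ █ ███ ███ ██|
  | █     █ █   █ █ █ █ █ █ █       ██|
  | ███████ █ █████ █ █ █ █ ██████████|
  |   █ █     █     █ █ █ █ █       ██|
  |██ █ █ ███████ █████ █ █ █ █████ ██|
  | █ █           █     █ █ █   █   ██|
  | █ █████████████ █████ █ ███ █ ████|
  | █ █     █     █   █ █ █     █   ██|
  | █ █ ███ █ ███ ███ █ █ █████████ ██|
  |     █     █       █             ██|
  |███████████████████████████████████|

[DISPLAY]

 █         █       █             ██      
 ███████ ███ █████ █ █████████ ████      
 █     █   █   █   █ █ █     █   ██      
 █ ███ ███ ███ █ ███ █ █ █ █████ ██      
 █   █   █   █ █     █   █ █     ██      
 ███ ███ ███ █ ███████████ █ ██████      
     █ █   █   █           █     ██      
██████ ███ █ ███ █ ███████████ █ ██      
     █     █ █   █ █   █     █ █ ██      
 █ ███ █████ █ █ █ █ █ █ ███ ███ ██      
 █     █ █   █ █ █ █ █ █ █       ██      
 ███████ █ █████ █ █ █ █ ██████████      
   █ █     █     █ █ █ █ █       ██      
██ █ █ ███████ █████ █ █ █ █████ ██      
 █ █           █     █ █ █   █   ██      
 █ █████████████ █████ █ ███ █ ████      
 █ █     █     █   █ █ █     █   ██      
 █ █ ███ █ ███ ███ █ █ █████████ ██      
     █     █       █             ██      
███████████████████████████████████      
                                         


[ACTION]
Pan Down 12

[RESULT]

   █ █     █     █ █ █ █ █       ██      
██ █ █ ███████ █████ █ █ █ █████ ██      
 █ █           █     █ █ █   █   ██      
 █ █████████████ █████ █ ███ █ ████      
 █ █     █     █   █ █ █     █   ██      
 █ █ ███ █ ███ ███ █ █ █████████ ██      
     █     █       █             ██      
███████████████████████████████████      
                                         
                                         
                                         
                                         
                                         
                                         
                                         
                                         
                                         
                                         
                                         
                                         
                                         


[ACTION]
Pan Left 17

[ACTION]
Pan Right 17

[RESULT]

█ █ █ █ █       ██                       
███ █ █ █ █████ ██                       
    █ █ █   █   ██                       
█████ █ ███ █ ████                       
  █ █ █     █   ██                       
█ █ █ █████████ ██                       
  █             ██                       
██████████████████                       
                                         
                                         
                                         
                                         
                                         
                                         
                                         
                                         
                                         
                                         
                                         
                                         
                                         


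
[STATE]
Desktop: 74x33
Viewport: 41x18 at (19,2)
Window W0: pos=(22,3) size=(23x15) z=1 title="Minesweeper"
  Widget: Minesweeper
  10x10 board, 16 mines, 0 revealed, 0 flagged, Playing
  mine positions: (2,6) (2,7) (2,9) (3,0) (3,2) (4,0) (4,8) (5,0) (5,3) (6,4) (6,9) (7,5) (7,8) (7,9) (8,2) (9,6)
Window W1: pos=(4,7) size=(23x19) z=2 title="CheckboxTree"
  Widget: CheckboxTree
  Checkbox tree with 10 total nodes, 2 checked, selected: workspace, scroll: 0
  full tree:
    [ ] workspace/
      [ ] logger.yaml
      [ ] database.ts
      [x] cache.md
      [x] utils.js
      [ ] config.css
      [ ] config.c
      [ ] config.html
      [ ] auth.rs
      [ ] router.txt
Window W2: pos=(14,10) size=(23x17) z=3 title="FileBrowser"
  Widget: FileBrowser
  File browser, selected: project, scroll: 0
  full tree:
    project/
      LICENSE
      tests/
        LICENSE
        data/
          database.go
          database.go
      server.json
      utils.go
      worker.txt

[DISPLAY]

                                         
   ┏━━━━━━━━━━━━━━━━━━━━━┓               
   ┃ Minesweeper         ┃               
   ┠─────────────────────┨               
   ┃■■■■■■■■■■           ┃               
━━━━━━━┓■■■■■■           ┃               
       ┃■■■■■■           ┃               
───────┨■■■■■■           ┃               
━━━━━━━━━━━━━━━━━┓       ┃               
eBrowser         ┃       ┃               
─────────────────┨       ┃               
] project/       ┃       ┃               
LICENSE          ┃       ┃               
[+] tests/       ┃       ┃               
server.json      ┃       ┃               
utils.go         ┃━━━━━━━┛               
worker.txt       ┃                       
                 ┃                       


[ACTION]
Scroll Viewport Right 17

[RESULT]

                                         
━━━━━━━━━━━┓                             
er         ┃                             
───────────┨                             
           ┃                             
           ┃                             
           ┃                             
           ┃                             
━━━┓       ┃                             
   ┃       ┃                             
───┨       ┃                             
   ┃       ┃                             
   ┃       ┃                             
   ┃       ┃                             
   ┃       ┃                             
   ┃━━━━━━━┛                             
   ┃                                     
   ┃                                     


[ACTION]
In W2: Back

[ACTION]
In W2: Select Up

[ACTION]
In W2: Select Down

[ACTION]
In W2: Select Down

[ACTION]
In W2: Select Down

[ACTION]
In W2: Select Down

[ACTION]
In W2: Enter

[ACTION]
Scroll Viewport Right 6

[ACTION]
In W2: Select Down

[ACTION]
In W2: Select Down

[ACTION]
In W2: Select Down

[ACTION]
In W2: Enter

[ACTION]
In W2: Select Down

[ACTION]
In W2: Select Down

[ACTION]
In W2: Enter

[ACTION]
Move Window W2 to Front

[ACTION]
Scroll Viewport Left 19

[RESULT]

                                         
        ┏━━━━━━━━━━━━━━━━━━━━━┓          
        ┃ Minesweeper         ┃          
        ┠─────────────────────┨          
        ┃■■■■■■■■■■           ┃          
━━━━━━━━━━━━┓■■■■■■           ┃          
Tree        ┃■■■■■■           ┃          
────────────┨■■■■■■           ┃          
┏━━━━━━━━━━━━━━━━━━━━━┓       ┃          
┃ FileBrowser         ┃       ┃          
┠─────────────────────┨       ┃          
┃  [-] project/       ┃       ┃          
┃    LICENSE          ┃       ┃          
┃    [+] tests/       ┃       ┃          
┃    server.json      ┃       ┃          
┃    utils.go         ┃━━━━━━━┛          
┃  > worker.txt       ┃                  
┃                     ┃                  


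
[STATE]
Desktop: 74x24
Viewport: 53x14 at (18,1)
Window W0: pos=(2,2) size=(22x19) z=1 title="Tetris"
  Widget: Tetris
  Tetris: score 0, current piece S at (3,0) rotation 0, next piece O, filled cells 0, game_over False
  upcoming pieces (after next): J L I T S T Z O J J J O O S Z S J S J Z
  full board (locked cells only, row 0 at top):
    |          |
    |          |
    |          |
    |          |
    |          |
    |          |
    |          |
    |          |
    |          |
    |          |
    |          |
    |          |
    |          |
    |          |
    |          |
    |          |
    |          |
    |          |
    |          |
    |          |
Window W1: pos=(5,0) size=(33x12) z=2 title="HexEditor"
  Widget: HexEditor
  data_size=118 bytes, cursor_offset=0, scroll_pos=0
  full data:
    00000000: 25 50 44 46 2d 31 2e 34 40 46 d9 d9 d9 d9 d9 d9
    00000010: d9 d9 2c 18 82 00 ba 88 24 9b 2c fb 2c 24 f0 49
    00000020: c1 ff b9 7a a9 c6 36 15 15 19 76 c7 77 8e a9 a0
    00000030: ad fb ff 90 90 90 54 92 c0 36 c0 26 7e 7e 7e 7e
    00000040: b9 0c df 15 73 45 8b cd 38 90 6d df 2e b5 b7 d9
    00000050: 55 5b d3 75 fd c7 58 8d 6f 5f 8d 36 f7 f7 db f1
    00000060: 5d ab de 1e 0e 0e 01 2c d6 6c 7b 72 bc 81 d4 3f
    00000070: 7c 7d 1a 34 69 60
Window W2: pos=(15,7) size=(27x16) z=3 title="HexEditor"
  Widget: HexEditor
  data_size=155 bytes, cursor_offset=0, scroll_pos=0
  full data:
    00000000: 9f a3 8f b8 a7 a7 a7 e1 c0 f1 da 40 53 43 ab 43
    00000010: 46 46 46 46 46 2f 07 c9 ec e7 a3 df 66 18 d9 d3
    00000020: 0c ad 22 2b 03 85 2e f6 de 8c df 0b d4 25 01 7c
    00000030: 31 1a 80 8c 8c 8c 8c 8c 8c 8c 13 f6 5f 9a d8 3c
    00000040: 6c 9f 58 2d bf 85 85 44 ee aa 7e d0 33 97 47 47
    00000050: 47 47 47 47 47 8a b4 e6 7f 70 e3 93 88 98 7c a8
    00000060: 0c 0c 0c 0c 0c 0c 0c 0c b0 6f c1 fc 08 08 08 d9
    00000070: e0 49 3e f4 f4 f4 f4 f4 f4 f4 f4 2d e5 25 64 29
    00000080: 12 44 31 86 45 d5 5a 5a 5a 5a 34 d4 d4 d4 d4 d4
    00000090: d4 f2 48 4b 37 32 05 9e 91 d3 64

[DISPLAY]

                   ┃                                 
───────────────────┨                                 
 50 44 46 2d 31 2e ┃                                 
 d9 2c 18 82 00 ba ┃                                 
 ff b9 7a a9 c6 36 ┃                                 
 fb ff 90 90 90 54 ┃                                 
━━━━━━━━━━━━━━━━━━━━━━━┓                             
exEditor               ┃                             
───────────────────────┨                             
000000  9F a3 8f b8 a7 ┃                             
000010  46 46 46 46 46 ┃                             
000020  0c ad 22 2b 03 ┃                             
000030  31 1a 80 8c 8c ┃                             
000040  6c 9f 58 2d bf ┃                             


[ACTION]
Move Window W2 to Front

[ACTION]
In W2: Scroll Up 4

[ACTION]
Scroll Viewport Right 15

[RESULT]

                ┃                                    
────────────────┨                                    
 44 46 2d 31 2e ┃                                    
 2c 18 82 00 ba ┃                                    
 b9 7a a9 c6 36 ┃                                    
 ff 90 90 90 54 ┃                                    
━━━━━━━━━━━━━━━━━━━━┓                                
ditor               ┃                                
────────────────────┨                                
000  9F a3 8f b8 a7 ┃                                
010  46 46 46 46 46 ┃                                
020  0c ad 22 2b 03 ┃                                
030  31 1a 80 8c 8c ┃                                
040  6c 9f 58 2d bf ┃                                


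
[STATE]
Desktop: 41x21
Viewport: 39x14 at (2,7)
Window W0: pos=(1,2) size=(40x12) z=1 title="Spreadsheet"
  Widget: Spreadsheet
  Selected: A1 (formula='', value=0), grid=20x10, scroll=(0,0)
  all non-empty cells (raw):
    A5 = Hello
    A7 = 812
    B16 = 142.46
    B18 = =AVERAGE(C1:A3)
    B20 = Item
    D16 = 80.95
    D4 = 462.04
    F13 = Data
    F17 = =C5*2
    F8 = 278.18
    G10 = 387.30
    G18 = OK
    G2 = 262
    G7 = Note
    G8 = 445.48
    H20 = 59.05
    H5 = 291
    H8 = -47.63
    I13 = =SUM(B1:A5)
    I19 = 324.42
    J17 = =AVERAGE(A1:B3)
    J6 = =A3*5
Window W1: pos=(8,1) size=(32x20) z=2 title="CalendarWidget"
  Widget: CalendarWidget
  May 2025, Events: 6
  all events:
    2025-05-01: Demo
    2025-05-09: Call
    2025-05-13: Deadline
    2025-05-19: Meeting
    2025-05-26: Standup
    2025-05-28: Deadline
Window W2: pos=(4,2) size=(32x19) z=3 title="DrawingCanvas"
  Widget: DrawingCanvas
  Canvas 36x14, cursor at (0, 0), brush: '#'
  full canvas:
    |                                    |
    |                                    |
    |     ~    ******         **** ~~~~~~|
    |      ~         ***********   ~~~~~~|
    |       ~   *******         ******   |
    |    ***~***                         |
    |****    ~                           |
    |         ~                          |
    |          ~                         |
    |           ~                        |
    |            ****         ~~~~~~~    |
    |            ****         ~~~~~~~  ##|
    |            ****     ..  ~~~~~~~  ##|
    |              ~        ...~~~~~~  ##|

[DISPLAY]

--┃     ~    ******         **** ┃   ┃┃
  ┃      ~         ***********   ┃   ┃┃
  ┃       ~   *******         ***┃   ┃┃
  ┃    ***~***                   ┃   ┃┃
  ┃****    ~                     ┃   ┃┃
  ┃         ~                    ┃   ┃┃
━━┃          ~                   ┃   ┃┛
  ┃           ~                  ┃   ┃ 
  ┃            ****         ~~~~~┃   ┃ 
  ┃            ****         ~~~~~┃   ┃ 
  ┃            ****     ..  ~~~~~┃   ┃ 
  ┃              ~        ...~~~~┃   ┃ 
  ┃                              ┃   ┃ 
  ┗━━━━━━━━━━━━━━━━━━━━━━━━━━━━━━┛━━━┛ 


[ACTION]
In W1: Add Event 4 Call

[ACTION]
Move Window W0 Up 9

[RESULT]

  ┃     ~    ******         **** ┃   ┃┃
  ┃      ~         ***********   ┃   ┃┃
  ┃       ~   *******         ***┃   ┃┃
  ┃    ***~***                   ┃   ┃┃
━━┃****    ~                     ┃   ┃┛
  ┃         ~                    ┃   ┃ 
  ┃          ~                   ┃   ┃ 
  ┃           ~                  ┃   ┃ 
  ┃            ****         ~~~~~┃   ┃ 
  ┃            ****         ~~~~~┃   ┃ 
  ┃            ****     ..  ~~~~~┃   ┃ 
  ┃              ~        ...~~~~┃   ┃ 
  ┃                              ┃   ┃ 
  ┗━━━━━━━━━━━━━━━━━━━━━━━━━━━━━━┛━━━┛ 


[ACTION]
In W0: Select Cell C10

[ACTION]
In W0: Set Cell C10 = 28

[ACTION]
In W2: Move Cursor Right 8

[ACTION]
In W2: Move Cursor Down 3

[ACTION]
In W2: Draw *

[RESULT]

  ┃     ~    ******         **** ┃   ┃┃
  ┃      ~ *       ***********   ┃   ┃┃
  ┃       ~   *******         ***┃   ┃┃
  ┃    ***~***                   ┃   ┃┃
━━┃****    ~                     ┃   ┃┛
  ┃         ~                    ┃   ┃ 
  ┃          ~                   ┃   ┃ 
  ┃           ~                  ┃   ┃ 
  ┃            ****         ~~~~~┃   ┃ 
  ┃            ****         ~~~~~┃   ┃ 
  ┃            ****     ..  ~~~~~┃   ┃ 
  ┃              ~        ...~~~~┃   ┃ 
  ┃                              ┃   ┃ 
  ┗━━━━━━━━━━━━━━━━━━━━━━━━━━━━━━┛━━━┛ 


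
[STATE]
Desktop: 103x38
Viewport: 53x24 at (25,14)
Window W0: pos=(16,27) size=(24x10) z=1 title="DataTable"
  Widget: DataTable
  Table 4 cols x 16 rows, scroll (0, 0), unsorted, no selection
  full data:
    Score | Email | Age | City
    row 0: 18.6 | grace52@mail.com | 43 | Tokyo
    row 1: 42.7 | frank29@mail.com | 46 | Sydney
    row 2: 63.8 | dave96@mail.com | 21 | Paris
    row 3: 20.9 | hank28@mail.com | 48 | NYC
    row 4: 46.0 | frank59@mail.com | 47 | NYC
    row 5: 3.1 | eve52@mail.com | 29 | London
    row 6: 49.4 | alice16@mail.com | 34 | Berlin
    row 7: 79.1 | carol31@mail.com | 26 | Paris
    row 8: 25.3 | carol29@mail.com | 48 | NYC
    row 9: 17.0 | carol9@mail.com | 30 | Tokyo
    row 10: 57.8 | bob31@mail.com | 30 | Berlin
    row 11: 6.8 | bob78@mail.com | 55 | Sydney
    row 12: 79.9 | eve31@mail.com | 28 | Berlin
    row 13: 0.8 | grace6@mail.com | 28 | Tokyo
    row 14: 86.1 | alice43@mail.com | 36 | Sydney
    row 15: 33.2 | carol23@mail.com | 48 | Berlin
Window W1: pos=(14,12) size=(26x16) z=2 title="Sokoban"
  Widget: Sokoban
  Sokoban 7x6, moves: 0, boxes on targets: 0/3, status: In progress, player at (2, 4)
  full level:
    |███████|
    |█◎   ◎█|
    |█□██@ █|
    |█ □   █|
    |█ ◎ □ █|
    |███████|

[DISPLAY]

──────────────┨                                      
              ┃                                      
              ┃                                      
              ┃                                      
              ┃                                      
              ┃                                      
              ┃                                      
0/3           ┃                                      
              ┃                                      
              ┃                                      
              ┃                                      
              ┃                                      
              ┃                                      
━━━━━━━━━━━━━━┛                                      
le            ┃                                      
──────────────┨                                      
ail           ┃                                      
──────────────┃                                      
ace52@mail.com┃                                      
ank29@mail.com┃                                      
ve96@mail.com ┃                                      
nk28@mail.com ┃                                      
━━━━━━━━━━━━━━┛                                      
                                                     


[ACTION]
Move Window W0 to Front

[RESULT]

──────────────┨                                      
              ┃                                      
              ┃                                      
              ┃                                      
              ┃                                      
              ┃                                      
              ┃                                      
0/3           ┃                                      
              ┃                                      
              ┃                                      
              ┃                                      
              ┃                                      
              ┃                                      
━━━━━━━━━━━━━━┓                                      
le            ┃                                      
──────────────┨                                      
ail           ┃                                      
──────────────┃                                      
ace52@mail.com┃                                      
ank29@mail.com┃                                      
ve96@mail.com ┃                                      
nk28@mail.com ┃                                      
━━━━━━━━━━━━━━┛                                      
                                                     


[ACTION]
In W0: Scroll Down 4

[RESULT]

──────────────┨                                      
              ┃                                      
              ┃                                      
              ┃                                      
              ┃                                      
              ┃                                      
              ┃                                      
0/3           ┃                                      
              ┃                                      
              ┃                                      
              ┃                                      
              ┃                                      
              ┃                                      
━━━━━━━━━━━━━━┓                                      
le            ┃                                      
──────────────┨                                      
ail           ┃                                      
──────────────┃                                      
ank59@mail.com┃                                      
e52@mail.com  ┃                                      
ice16@mail.com┃                                      
rol31@mail.com┃                                      
━━━━━━━━━━━━━━┛                                      
                                                     


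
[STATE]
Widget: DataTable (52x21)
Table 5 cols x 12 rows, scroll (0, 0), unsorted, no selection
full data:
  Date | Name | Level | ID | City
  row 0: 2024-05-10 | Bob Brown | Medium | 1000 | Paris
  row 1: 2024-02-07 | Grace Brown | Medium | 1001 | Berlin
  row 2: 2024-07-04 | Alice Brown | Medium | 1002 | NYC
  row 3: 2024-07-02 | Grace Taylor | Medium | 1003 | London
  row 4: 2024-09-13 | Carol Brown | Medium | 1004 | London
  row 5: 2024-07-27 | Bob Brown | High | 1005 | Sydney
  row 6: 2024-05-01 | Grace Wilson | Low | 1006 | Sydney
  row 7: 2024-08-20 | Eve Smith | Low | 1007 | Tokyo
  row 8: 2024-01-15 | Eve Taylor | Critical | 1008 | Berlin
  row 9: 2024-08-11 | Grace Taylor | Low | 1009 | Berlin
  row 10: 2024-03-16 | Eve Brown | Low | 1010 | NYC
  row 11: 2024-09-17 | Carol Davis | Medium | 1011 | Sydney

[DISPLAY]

Date      │Name        │Level   │ID  │City          
──────────┼────────────┼────────┼────┼──────        
2024-05-10│Bob Brown   │Medium  │1000│Paris         
2024-02-07│Grace Brown │Medium  │1001│Berlin        
2024-07-04│Alice Brown │Medium  │1002│NYC           
2024-07-02│Grace Taylor│Medium  │1003│London        
2024-09-13│Carol Brown │Medium  │1004│London        
2024-07-27│Bob Brown   │High    │1005│Sydney        
2024-05-01│Grace Wilson│Low     │1006│Sydney        
2024-08-20│Eve Smith   │Low     │1007│Tokyo         
2024-01-15│Eve Taylor  │Critical│1008│Berlin        
2024-08-11│Grace Taylor│Low     │1009│Berlin        
2024-03-16│Eve Brown   │Low     │1010│NYC           
2024-09-17│Carol Davis │Medium  │1011│Sydney        
                                                    
                                                    
                                                    
                                                    
                                                    
                                                    
                                                    


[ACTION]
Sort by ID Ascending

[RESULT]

Date      │Name        │Level   │ID ▲│City          
──────────┼────────────┼────────┼────┼──────        
2024-05-10│Bob Brown   │Medium  │1000│Paris         
2024-02-07│Grace Brown │Medium  │1001│Berlin        
2024-07-04│Alice Brown │Medium  │1002│NYC           
2024-07-02│Grace Taylor│Medium  │1003│London        
2024-09-13│Carol Brown │Medium  │1004│London        
2024-07-27│Bob Brown   │High    │1005│Sydney        
2024-05-01│Grace Wilson│Low     │1006│Sydney        
2024-08-20│Eve Smith   │Low     │1007│Tokyo         
2024-01-15│Eve Taylor  │Critical│1008│Berlin        
2024-08-11│Grace Taylor│Low     │1009│Berlin        
2024-03-16│Eve Brown   │Low     │1010│NYC           
2024-09-17│Carol Davis │Medium  │1011│Sydney        
                                                    
                                                    
                                                    
                                                    
                                                    
                                                    
                                                    


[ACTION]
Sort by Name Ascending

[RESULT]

Date      │Name       ▲│Level   │ID  │City          
──────────┼────────────┼────────┼────┼──────        
2024-07-04│Alice Brown │Medium  │1002│NYC           
2024-05-10│Bob Brown   │Medium  │1000│Paris         
2024-07-27│Bob Brown   │High    │1005│Sydney        
2024-09-13│Carol Brown │Medium  │1004│London        
2024-09-17│Carol Davis │Medium  │1011│Sydney        
2024-03-16│Eve Brown   │Low     │1010│NYC           
2024-08-20│Eve Smith   │Low     │1007│Tokyo         
2024-01-15│Eve Taylor  │Critical│1008│Berlin        
2024-02-07│Grace Brown │Medium  │1001│Berlin        
2024-07-02│Grace Taylor│Medium  │1003│London        
2024-08-11│Grace Taylor│Low     │1009│Berlin        
2024-05-01│Grace Wilson│Low     │1006│Sydney        
                                                    
                                                    
                                                    
                                                    
                                                    
                                                    
                                                    


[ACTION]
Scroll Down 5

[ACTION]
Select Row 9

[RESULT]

Date      │Name       ▲│Level   │ID  │City          
──────────┼────────────┼────────┼────┼──────        
2024-07-04│Alice Brown │Medium  │1002│NYC           
2024-05-10│Bob Brown   │Medium  │1000│Paris         
2024-07-27│Bob Brown   │High    │1005│Sydney        
2024-09-13│Carol Brown │Medium  │1004│London        
2024-09-17│Carol Davis │Medium  │1011│Sydney        
2024-03-16│Eve Brown   │Low     │1010│NYC           
2024-08-20│Eve Smith   │Low     │1007│Tokyo         
2024-01-15│Eve Taylor  │Critical│1008│Berlin        
2024-02-07│Grace Brown │Medium  │1001│Berlin        
>024-07-02│Grace Taylor│Medium  │1003│London        
2024-08-11│Grace Taylor│Low     │1009│Berlin        
2024-05-01│Grace Wilson│Low     │1006│Sydney        
                                                    
                                                    
                                                    
                                                    
                                                    
                                                    
                                                    


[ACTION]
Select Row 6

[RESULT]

Date      │Name       ▲│Level   │ID  │City          
──────────┼────────────┼────────┼────┼──────        
2024-07-04│Alice Brown │Medium  │1002│NYC           
2024-05-10│Bob Brown   │Medium  │1000│Paris         
2024-07-27│Bob Brown   │High    │1005│Sydney        
2024-09-13│Carol Brown │Medium  │1004│London        
2024-09-17│Carol Davis │Medium  │1011│Sydney        
2024-03-16│Eve Brown   │Low     │1010│NYC           
>024-08-20│Eve Smith   │Low     │1007│Tokyo         
2024-01-15│Eve Taylor  │Critical│1008│Berlin        
2024-02-07│Grace Brown │Medium  │1001│Berlin        
2024-07-02│Grace Taylor│Medium  │1003│London        
2024-08-11│Grace Taylor│Low     │1009│Berlin        
2024-05-01│Grace Wilson│Low     │1006│Sydney        
                                                    
                                                    
                                                    
                                                    
                                                    
                                                    
                                                    


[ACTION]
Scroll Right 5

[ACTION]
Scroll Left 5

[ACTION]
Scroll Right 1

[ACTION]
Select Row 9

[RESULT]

Date      │Name       ▲│Level   │ID  │City          
──────────┼────────────┼────────┼────┼──────        
2024-07-04│Alice Brown │Medium  │1002│NYC           
2024-05-10│Bob Brown   │Medium  │1000│Paris         
2024-07-27│Bob Brown   │High    │1005│Sydney        
2024-09-13│Carol Brown │Medium  │1004│London        
2024-09-17│Carol Davis │Medium  │1011│Sydney        
2024-03-16│Eve Brown   │Low     │1010│NYC           
2024-08-20│Eve Smith   │Low     │1007│Tokyo         
2024-01-15│Eve Taylor  │Critical│1008│Berlin        
2024-02-07│Grace Brown │Medium  │1001│Berlin        
>024-07-02│Grace Taylor│Medium  │1003│London        
2024-08-11│Grace Taylor│Low     │1009│Berlin        
2024-05-01│Grace Wilson│Low     │1006│Sydney        
                                                    
                                                    
                                                    
                                                    
                                                    
                                                    
                                                    
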